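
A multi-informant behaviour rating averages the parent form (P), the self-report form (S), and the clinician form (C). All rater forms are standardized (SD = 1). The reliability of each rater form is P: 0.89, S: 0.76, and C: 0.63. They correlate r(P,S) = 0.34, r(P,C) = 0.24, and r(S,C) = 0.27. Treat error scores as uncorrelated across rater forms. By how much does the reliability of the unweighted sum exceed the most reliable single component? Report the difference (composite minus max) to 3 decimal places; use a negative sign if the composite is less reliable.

Var(sum) = 3 + 1.7 = 4.7; true-score variance = 2.28 + 1.7 = 3.98; composite reliability = 0.8468.
Max component reliability = 0.8900.
Difference = 0.8468 − 0.8900 = -0.043.

-0.043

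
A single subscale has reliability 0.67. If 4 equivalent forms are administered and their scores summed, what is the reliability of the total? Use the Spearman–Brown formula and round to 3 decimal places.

0.890

ρ_k = kρ / (1 + (k−1)ρ) = 4·0.67 / (1 + 3·0.67) = 2.680 / 3.010 = 0.890.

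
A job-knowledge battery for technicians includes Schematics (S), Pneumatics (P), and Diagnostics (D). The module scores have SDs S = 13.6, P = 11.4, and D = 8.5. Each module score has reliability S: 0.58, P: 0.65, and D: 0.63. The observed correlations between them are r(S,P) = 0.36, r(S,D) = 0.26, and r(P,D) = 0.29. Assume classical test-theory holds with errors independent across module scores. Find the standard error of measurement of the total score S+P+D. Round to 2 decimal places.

12.24

Var(total) = 387.17 + 227.943 = 615.113.
True-score variance = 237.268 + 227.943 = 465.211, so reliability = 0.7563.
Error variance = 615.113 − 465.211 = 149.902; SEM = √149.902 = 12.24.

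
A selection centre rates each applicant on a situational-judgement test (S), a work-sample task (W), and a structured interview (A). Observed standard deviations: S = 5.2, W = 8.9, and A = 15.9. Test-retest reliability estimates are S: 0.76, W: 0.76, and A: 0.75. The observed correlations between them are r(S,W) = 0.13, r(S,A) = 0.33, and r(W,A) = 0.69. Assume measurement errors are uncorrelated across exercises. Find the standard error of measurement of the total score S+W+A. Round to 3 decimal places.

Var(total) = 359.06 + 261.885 = 620.945.
True-score variance = 270.358 + 261.885 = 532.243, so reliability = 0.8571.
Error variance = 620.945 − 532.243 = 88.7025; SEM = √88.7025 = 9.418.

9.418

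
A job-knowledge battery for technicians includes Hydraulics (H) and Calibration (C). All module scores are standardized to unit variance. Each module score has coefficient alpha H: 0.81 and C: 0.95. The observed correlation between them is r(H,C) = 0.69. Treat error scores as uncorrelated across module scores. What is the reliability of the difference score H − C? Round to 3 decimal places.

Var(H−C) = 1 + 1 − 2·0.69 = 2 − 1.38 = 0.62.
Because errors are independent across components, Cov(Tᵢ,Tⱼ) = Cov(Xᵢ,Xⱼ); the off-diagonal part of the true-score variance is the same as above.
True-score variance = [0.81 + 0.95] − 1.38 = 1.76 − 1.38 = 0.38.
Reliability = 0.38 / 0.62 = 0.613.

0.613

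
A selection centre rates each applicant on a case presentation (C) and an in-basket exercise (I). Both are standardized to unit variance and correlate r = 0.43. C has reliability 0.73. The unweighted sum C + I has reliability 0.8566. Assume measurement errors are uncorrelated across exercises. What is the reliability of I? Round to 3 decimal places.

Var(C+I) = 2 + 2·0.43 = 2.860.
True-score variance = ρ_C + ρ_I + 2·0.43, so 0.8566 = (0.73 + ρ_I + 0.86) / 2.860.
ρ_I = 0.8566·2.860 − 0.73 − 0.86 = 0.860.

0.860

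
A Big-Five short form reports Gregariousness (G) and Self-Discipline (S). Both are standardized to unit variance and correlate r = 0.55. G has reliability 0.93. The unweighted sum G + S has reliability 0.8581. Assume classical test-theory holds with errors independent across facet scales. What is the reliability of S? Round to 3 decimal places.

0.630

Var(G+S) = 2 + 2·0.55 = 3.100.
True-score variance = ρ_G + ρ_S + 2·0.55, so 0.8581 = (0.93 + ρ_S + 1.10) / 3.100.
ρ_S = 0.8581·3.100 − 0.93 − 1.10 = 0.630.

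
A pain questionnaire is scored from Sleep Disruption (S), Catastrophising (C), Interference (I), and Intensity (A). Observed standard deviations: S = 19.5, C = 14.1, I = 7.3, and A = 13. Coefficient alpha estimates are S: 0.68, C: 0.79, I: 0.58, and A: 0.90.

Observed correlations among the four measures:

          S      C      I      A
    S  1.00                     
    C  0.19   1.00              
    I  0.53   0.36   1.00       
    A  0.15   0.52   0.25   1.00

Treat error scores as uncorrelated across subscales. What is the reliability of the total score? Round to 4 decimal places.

Var(S+C+I+A) = 19.5² + 14.1² + 7.3² + 13² + 2·[19.5·14.1·0.19 + 19.5·7.3·0.53 + 19.5·13·0.15 + 14.1·7.3·0.36 + 14.1·13·0.52 + 7.3·13·0.25] = 801.35 + 643.614 = 1444.96.
Because errors are independent across components, Cov(Tᵢ,Tⱼ) = Cov(Xᵢ,Xⱼ); the off-diagonal part of the true-score variance is the same as above.
True-score variance = [19.5²·0.68 + 14.1²·0.79 + 7.3²·0.58 + 13²·0.90] + 643.614 = 598.638 + 643.614 = 1242.25.
Reliability = 1242.25 / 1444.96 = 0.8597.

0.8597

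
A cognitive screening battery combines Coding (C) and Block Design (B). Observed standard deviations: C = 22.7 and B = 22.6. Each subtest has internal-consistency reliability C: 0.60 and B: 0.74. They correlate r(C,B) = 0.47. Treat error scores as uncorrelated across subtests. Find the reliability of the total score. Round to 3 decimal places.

0.775

Var(C+B) = 22.7² + 22.6² + 2·[22.7·22.6·0.47] = 1026.05 + 482.239 = 1508.29.
With uncorrelated errors the cross-covariances are all true-score covariance, so they carry over unchanged; only the diagonal terms shrink to ρᵢσᵢ².
True-score variance = [22.7²·0.60 + 22.6²·0.74] + 482.239 = 687.136 + 482.239 = 1169.38.
Reliability = 1169.38 / 1508.29 = 0.775.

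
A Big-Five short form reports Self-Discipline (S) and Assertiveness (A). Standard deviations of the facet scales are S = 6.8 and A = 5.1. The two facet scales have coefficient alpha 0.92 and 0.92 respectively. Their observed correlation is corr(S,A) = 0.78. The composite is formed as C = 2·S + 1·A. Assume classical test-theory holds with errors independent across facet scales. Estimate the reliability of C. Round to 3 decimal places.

Var(C) = 2²·6.8² + 5.1² + 2·[2·6.8·5.1·0.78] = 210.97 + 108.202 = 319.172.
Under uncorrelated errors the observed covariances equal the true-score covariances, so only the own-variance terms attenuate.
True-score variance = [2²·6.8²·0.92 + 5.1²·0.92] + 108.202 = 194.092 + 108.202 = 302.294.
Reliability = 302.294 / 319.172 = 0.947.

0.947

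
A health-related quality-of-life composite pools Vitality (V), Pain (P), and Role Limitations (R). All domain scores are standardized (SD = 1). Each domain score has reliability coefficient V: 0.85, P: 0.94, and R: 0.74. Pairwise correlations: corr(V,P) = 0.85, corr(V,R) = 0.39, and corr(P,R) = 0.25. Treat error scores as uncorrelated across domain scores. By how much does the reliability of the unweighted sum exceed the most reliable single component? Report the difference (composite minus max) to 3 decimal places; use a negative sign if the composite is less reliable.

Var(sum) = 3 + 2.98 = 5.98; true-score variance = 2.53 + 2.98 = 5.51; composite reliability = 0.9214.
Max component reliability = 0.9400.
Difference = 0.9214 − 0.9400 = -0.019.

-0.019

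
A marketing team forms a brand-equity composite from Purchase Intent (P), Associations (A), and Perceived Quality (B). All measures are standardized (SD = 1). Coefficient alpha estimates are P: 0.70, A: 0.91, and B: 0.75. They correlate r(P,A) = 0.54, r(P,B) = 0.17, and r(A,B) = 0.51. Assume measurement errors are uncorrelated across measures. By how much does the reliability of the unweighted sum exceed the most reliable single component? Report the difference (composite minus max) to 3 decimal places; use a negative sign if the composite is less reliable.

-0.028

Var(sum) = 3 + 2.44 = 5.44; true-score variance = 2.36 + 2.44 = 4.8; composite reliability = 0.8824.
Max component reliability = 0.9100.
Difference = 0.8824 − 0.9100 = -0.028.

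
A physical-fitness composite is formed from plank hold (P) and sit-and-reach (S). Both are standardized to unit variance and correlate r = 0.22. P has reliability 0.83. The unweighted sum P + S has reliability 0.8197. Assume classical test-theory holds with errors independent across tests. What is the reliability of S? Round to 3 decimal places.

Var(P+S) = 2 + 2·0.22 = 2.440.
True-score variance = ρ_P + ρ_S + 2·0.22, so 0.8197 = (0.83 + ρ_S + 0.44) / 2.440.
ρ_S = 0.8197·2.440 − 0.83 − 0.44 = 0.730.

0.730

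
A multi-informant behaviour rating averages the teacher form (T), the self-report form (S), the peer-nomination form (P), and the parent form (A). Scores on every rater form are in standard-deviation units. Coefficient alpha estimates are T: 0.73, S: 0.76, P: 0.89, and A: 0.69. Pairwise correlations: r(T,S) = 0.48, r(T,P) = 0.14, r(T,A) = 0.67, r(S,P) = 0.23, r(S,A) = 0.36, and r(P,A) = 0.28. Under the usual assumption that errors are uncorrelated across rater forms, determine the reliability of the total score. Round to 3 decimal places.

0.888

Var(T+S+P+A) = 4 + 2·[0.48 + 0.14 + 0.67 + 0.23 + 0.36 + 0.28] = 4 + 4.32 = 8.32.
Because errors are independent across components, Cov(Tᵢ,Tⱼ) = Cov(Xᵢ,Xⱼ); the off-diagonal part of the true-score variance is the same as above.
True-score variance = [0.73 + 0.76 + 0.89 + 0.69] + 4.32 = 3.07 + 4.32 = 7.39.
Reliability = 7.39 / 8.32 = 0.888.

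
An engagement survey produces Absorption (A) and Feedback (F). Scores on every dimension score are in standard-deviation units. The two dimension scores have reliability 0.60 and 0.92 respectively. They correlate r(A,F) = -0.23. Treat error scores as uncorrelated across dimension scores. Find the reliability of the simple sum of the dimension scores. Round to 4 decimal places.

0.6883

Var(A+F) = 2 + 2·[(-0.23)] = 2 − 0.46 = 1.54.
Because errors are independent across components, Cov(Tᵢ,Tⱼ) = Cov(Xᵢ,Xⱼ); the off-diagonal part of the true-score variance is the same as above.
True-score variance = [0.60 + 0.92] − 0.46 = 1.52 − 0.46 = 1.06.
Reliability = 1.06 / 1.54 = 0.6883.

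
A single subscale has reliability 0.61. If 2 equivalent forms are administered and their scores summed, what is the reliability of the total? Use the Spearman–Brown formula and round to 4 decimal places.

ρ_k = kρ / (1 + (k−1)ρ) = 2·0.61 / (1 + 1·0.61) = 1.220 / 1.610 = 0.7578.

0.7578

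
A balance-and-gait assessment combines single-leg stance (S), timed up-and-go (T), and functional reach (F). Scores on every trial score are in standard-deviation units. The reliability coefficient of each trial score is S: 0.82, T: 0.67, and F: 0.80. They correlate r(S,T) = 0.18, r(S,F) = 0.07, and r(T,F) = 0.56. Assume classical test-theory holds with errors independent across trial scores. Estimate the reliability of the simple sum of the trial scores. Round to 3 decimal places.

Var(S+T+F) = 3 + 2·[0.18 + 0.07 + 0.56] = 3 + 1.62 = 4.62.
Under uncorrelated errors the observed covariances equal the true-score covariances, so only the own-variance terms attenuate.
True-score variance = [0.82 + 0.67 + 0.80] + 1.62 = 2.29 + 1.62 = 3.91.
Reliability = 3.91 / 4.62 = 0.846.

0.846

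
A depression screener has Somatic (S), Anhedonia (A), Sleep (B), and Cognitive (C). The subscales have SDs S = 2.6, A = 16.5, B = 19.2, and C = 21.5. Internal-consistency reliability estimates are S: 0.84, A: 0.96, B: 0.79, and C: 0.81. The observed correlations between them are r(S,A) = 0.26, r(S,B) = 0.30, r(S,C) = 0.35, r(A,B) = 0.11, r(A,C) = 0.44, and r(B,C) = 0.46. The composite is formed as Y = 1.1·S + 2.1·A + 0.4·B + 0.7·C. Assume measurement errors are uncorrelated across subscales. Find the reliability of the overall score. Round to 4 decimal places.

Var(Y) = 1.1²·2.6² + 2.1²·16.5² + 0.4²·19.2² + 0.7²·21.5² + 2·[2.31·2.6·16.5·0.26 + 0.44·2.6·19.2·0.30 + 0.77·2.6·21.5·0.35 + 0.84·16.5·19.2·0.11 + 1.47·16.5·21.5·0.44 + 0.28·19.2·21.5·0.46] = 1494.29 + 718.627 = 2212.91.
Because errors are independent across components, Cov(Tᵢ,Tⱼ) = Cov(Xᵢ,Xⱼ); the off-diagonal part of the true-score variance is the same as above.
True-score variance = [1.1²·2.6²·0.84 + 2.1²·16.5²·0.96 + 0.4²·19.2²·0.79 + 0.7²·21.5²·0.81] + 718.627 = 1389.53 + 718.627 = 2108.16.
Reliability = 2108.16 / 2212.91 = 0.9527.

0.9527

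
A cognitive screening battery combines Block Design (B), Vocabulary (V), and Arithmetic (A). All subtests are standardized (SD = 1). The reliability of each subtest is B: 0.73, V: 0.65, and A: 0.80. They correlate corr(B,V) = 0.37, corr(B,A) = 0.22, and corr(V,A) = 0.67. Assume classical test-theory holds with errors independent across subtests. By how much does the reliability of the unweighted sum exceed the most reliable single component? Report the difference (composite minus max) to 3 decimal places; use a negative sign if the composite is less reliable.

0.051

Var(sum) = 3 + 2.52 = 5.52; true-score variance = 2.18 + 2.52 = 4.7; composite reliability = 0.8514.
Max component reliability = 0.8000.
Difference = 0.8514 − 0.8000 = 0.051.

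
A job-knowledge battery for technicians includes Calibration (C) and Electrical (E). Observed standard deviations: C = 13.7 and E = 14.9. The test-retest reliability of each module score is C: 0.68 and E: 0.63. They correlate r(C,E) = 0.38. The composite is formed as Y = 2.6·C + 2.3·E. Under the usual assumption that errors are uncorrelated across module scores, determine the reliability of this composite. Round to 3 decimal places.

Var(Y) = 2.6²·13.7² + 2.3²·14.9² + 2·[5.98·13.7·14.9·0.38] = 2443.22 + 927.73 = 3370.95.
Because errors are independent across components, Cov(Tᵢ,Tⱼ) = Cov(Xᵢ,Xⱼ); the off-diagonal part of the true-score variance is the same as above.
True-score variance = [2.6²·13.7²·0.68 + 2.3²·14.9²·0.63] + 927.73 = 1602.67 + 927.73 = 2530.4.
Reliability = 2530.4 / 3370.95 = 0.751.

0.751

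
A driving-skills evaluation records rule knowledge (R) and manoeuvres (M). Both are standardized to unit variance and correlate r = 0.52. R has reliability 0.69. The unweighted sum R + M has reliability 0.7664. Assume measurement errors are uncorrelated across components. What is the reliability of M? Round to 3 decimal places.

Var(R+M) = 2 + 2·0.52 = 3.040.
True-score variance = ρ_R + ρ_M + 2·0.52, so 0.7664 = (0.69 + ρ_M + 1.04) / 3.040.
ρ_M = 0.7664·3.040 − 0.69 − 1.04 = 0.600.

0.600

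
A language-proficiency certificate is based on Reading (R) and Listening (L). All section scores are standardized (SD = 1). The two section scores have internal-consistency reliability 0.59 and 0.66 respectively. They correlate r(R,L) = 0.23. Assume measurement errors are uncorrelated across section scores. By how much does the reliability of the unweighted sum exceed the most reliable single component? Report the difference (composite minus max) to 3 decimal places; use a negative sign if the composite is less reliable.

Var(sum) = 2 + 0.46 = 2.46; true-score variance = 1.25 + 0.46 = 1.71; composite reliability = 0.6951.
Max component reliability = 0.6600.
Difference = 0.6951 − 0.6600 = 0.035.

0.035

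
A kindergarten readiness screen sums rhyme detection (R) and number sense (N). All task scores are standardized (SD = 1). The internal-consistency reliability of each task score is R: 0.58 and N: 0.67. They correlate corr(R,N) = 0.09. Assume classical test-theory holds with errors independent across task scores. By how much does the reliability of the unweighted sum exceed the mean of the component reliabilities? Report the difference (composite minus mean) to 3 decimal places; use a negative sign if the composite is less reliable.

Var(sum) = 2 + 0.18 = 2.18; true-score variance = 1.25 + 0.18 = 1.43; composite reliability = 0.6560.
Mean component reliability = 0.6250.
Difference = 0.6560 − 0.6250 = 0.031.

0.031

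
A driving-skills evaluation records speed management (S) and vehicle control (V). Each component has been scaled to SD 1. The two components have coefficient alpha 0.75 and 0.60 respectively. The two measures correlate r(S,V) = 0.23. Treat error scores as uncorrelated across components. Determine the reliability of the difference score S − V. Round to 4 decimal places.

Var(S−V) = 1 + 1 − 2·0.23 = 2 − 0.46 = 1.54.
With uncorrelated errors the cross-covariances are all true-score covariance, so they carry over unchanged; only the diagonal terms shrink to ρᵢσᵢ².
True-score variance = [0.75 + 0.60] − 0.46 = 1.35 − 0.46 = 0.89.
Reliability = 0.89 / 1.54 = 0.5779.

0.5779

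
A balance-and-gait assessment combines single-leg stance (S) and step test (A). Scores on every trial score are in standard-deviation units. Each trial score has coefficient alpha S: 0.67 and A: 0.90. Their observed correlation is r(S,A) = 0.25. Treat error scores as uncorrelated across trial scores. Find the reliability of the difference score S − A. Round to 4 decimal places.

Var(S−A) = 1 + 1 − 2·0.25 = 2 − 0.5 = 1.5.
Because errors are independent across components, Cov(Tᵢ,Tⱼ) = Cov(Xᵢ,Xⱼ); the off-diagonal part of the true-score variance is the same as above.
True-score variance = [0.67 + 0.90] − 0.5 = 1.57 − 0.5 = 1.07.
Reliability = 1.07 / 1.5 = 0.7133.

0.7133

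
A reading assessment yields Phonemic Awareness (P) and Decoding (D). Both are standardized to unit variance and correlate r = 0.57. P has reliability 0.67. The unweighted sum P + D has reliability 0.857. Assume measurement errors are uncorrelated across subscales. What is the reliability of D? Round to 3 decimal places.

Var(P+D) = 2 + 2·0.57 = 3.140.
True-score variance = ρ_P + ρ_D + 2·0.57, so 0.857 = (0.67 + ρ_D + 1.14) / 3.140.
ρ_D = 0.857·3.140 − 0.67 − 1.14 = 0.881.

0.881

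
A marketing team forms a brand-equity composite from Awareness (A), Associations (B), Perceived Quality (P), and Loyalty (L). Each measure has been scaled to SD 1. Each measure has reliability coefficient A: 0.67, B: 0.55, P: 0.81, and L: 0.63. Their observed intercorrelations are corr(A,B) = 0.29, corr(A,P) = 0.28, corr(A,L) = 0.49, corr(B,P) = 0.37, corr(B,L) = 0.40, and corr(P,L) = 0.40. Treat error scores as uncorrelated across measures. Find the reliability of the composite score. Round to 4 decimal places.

0.8416

Var(A+B+P+L) = 4 + 2·[0.29 + 0.28 + 0.49 + 0.37 + 0.40 + 0.40] = 4 + 4.46 = 8.46.
Because errors are independent across components, Cov(Tᵢ,Tⱼ) = Cov(Xᵢ,Xⱼ); the off-diagonal part of the true-score variance is the same as above.
True-score variance = [0.67 + 0.55 + 0.81 + 0.63] + 4.46 = 2.66 + 4.46 = 7.12.
Reliability = 7.12 / 8.46 = 0.8416.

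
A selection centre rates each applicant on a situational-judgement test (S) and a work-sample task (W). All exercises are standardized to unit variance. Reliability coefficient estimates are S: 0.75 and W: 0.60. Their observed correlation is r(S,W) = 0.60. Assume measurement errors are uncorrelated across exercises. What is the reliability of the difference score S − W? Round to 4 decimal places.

0.1875

Var(S−W) = 1 + 1 − 2·0.60 = 2 − 1.2 = 0.8.
Under uncorrelated errors the observed covariances equal the true-score covariances, so only the own-variance terms attenuate.
True-score variance = [0.75 + 0.60] − 1.2 = 1.35 − 1.2 = 0.15.
Reliability = 0.15 / 0.8 = 0.1875.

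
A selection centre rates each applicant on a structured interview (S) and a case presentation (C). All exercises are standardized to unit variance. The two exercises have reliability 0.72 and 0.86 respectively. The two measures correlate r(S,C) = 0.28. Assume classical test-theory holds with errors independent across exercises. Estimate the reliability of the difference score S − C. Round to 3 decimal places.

0.708

Var(S−C) = 1 + 1 − 2·0.28 = 2 − 0.56 = 1.44.
With uncorrelated errors the cross-covariances are all true-score covariance, so they carry over unchanged; only the diagonal terms shrink to ρᵢσᵢ².
True-score variance = [0.72 + 0.86] − 0.56 = 1.58 − 0.56 = 1.02.
Reliability = 1.02 / 1.44 = 0.708.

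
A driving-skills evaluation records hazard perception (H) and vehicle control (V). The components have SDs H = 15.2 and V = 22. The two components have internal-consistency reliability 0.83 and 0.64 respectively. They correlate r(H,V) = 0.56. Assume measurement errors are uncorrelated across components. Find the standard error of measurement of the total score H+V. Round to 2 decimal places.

14.61

Var(total) = 715.04 + 374.528 = 1089.57.
True-score variance = 501.523 + 374.528 = 876.051, so reliability = 0.8040.
Error variance = 1089.57 − 876.051 = 213.517; SEM = √213.517 = 14.61.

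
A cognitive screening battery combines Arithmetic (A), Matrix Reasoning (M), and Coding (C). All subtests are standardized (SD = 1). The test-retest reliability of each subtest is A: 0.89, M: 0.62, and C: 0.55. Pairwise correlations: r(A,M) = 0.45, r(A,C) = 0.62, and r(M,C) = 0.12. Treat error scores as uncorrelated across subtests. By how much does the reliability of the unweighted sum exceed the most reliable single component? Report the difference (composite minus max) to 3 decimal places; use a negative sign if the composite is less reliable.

-0.065

Var(sum) = 3 + 2.38 = 5.38; true-score variance = 2.06 + 2.38 = 4.44; composite reliability = 0.8253.
Max component reliability = 0.8900.
Difference = 0.8253 − 0.8900 = -0.065.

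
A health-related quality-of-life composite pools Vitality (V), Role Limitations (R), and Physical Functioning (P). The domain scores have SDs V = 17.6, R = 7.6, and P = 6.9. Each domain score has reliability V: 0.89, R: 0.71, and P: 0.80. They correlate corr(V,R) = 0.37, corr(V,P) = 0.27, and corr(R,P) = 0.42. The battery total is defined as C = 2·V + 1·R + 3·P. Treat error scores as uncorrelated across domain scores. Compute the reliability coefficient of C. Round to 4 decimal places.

0.9025

Var(C) = 2²·17.6² + 7.6² + 3²·6.9² + 2·[2·17.6·7.6·0.37 + 6·17.6·6.9·0.27 + 3·7.6·6.9·0.42] = 1725.29 + 723.579 = 2448.87.
With uncorrelated errors the cross-covariances are all true-score covariance, so they carry over unchanged; only the diagonal terms shrink to ρᵢσᵢ².
True-score variance = [2²·17.6²·0.89 + 7.6²·0.71 + 3²·6.9²·0.80] + 723.579 = 1486.55 + 723.579 = 2210.13.
Reliability = 2210.13 / 2448.87 = 0.9025.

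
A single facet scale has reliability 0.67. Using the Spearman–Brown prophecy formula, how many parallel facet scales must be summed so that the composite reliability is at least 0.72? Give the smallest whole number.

2

k ≥ ρ*(1−ρ₁)/(ρ₁(1−ρ*)) = 0.72·0.33 / (0.67·0.28) = 1.267.
Smallest integer k = 2.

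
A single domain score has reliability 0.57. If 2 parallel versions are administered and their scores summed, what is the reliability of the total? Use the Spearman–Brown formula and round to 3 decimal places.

0.726

ρ_k = kρ / (1 + (k−1)ρ) = 2·0.57 / (1 + 1·0.57) = 1.140 / 1.570 = 0.726.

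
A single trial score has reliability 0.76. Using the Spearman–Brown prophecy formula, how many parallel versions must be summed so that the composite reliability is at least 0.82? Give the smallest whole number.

2

k ≥ ρ*(1−ρ₁)/(ρ₁(1−ρ*)) = 0.82·0.24 / (0.76·0.18) = 1.439.
Smallest integer k = 2.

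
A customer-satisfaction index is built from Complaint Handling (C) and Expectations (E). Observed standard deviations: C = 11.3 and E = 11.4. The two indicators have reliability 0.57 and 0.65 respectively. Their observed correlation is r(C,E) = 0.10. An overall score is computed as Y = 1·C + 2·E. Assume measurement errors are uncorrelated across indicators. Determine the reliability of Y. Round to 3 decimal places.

Var(Y) = 11.3² + 2²·11.4² + 2·[2·11.3·11.4·0.10] = 647.53 + 51.528 = 699.058.
With uncorrelated errors the cross-covariances are all true-score covariance, so they carry over unchanged; only the diagonal terms shrink to ρᵢσᵢ².
True-score variance = [11.3²·0.57 + 2²·11.4²·0.65] + 51.528 = 410.679 + 51.528 = 462.207.
Reliability = 462.207 / 699.058 = 0.661.

0.661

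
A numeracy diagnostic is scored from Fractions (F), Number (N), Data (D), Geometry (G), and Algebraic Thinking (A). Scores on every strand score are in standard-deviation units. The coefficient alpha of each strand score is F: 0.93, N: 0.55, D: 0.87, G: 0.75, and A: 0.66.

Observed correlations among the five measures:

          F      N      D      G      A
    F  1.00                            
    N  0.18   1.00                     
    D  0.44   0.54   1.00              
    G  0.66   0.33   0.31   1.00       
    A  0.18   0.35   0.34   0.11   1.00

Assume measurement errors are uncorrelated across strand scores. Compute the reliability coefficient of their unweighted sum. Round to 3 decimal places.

0.896

Var(F+N+D+G+A) = 5 + 2·[0.18 + 0.44 + 0.66 + 0.18 + 0.54 + 0.33 + 0.35 + 0.31 + 0.34 + 0.11] = 5 + 6.88 = 11.88.
Under uncorrelated errors the observed covariances equal the true-score covariances, so only the own-variance terms attenuate.
True-score variance = [0.93 + 0.55 + 0.87 + 0.75 + 0.66] + 6.88 = 3.76 + 6.88 = 10.64.
Reliability = 10.64 / 11.88 = 0.896.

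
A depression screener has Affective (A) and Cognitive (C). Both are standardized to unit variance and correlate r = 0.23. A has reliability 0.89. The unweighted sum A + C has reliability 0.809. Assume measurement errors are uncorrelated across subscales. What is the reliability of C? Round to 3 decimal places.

Var(A+C) = 2 + 2·0.23 = 2.460.
True-score variance = ρ_A + ρ_C + 2·0.23, so 0.809 = (0.89 + ρ_C + 0.46) / 2.460.
ρ_C = 0.809·2.460 − 0.89 − 0.46 = 0.640.

0.640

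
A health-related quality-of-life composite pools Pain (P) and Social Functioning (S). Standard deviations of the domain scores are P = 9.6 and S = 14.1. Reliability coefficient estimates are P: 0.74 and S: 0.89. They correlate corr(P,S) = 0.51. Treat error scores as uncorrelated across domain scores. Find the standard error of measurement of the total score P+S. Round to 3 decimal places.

6.770

Var(total) = 290.97 + 138.067 = 429.037.
True-score variance = 245.139 + 138.067 = 383.207, so reliability = 0.8932.
Error variance = 429.037 − 383.207 = 45.8307; SEM = √45.8307 = 6.770.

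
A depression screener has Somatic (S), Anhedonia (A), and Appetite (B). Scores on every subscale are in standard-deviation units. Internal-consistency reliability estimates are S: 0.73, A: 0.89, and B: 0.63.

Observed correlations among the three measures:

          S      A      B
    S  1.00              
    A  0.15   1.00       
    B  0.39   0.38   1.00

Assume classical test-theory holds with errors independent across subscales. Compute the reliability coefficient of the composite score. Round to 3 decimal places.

Var(S+A+B) = 3 + 2·[0.15 + 0.39 + 0.38] = 3 + 1.84 = 4.84.
Because errors are independent across components, Cov(Tᵢ,Tⱼ) = Cov(Xᵢ,Xⱼ); the off-diagonal part of the true-score variance is the same as above.
True-score variance = [0.73 + 0.89 + 0.63] + 1.84 = 2.25 + 1.84 = 4.09.
Reliability = 4.09 / 4.84 = 0.845.

0.845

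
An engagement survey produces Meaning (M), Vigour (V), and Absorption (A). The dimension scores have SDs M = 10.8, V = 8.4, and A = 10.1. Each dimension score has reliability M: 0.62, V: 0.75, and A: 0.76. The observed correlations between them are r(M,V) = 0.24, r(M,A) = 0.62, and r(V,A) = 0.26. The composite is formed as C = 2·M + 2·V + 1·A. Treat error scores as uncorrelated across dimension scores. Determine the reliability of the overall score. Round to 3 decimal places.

0.803

Var(C) = 2²·10.8² + 2²·8.4² + 10.1² + 2·[4·10.8·8.4·0.24 + 2·10.8·10.1·0.62 + 2·8.4·10.1·0.26] = 850.81 + 532.934 = 1383.74.
With uncorrelated errors the cross-covariances are all true-score covariance, so they carry over unchanged; only the diagonal terms shrink to ρᵢσᵢ².
True-score variance = [2²·10.8²·0.62 + 2²·8.4²·0.75 + 10.1²·0.76] + 532.934 = 578.475 + 532.934 = 1111.41.
Reliability = 1111.41 / 1383.74 = 0.803.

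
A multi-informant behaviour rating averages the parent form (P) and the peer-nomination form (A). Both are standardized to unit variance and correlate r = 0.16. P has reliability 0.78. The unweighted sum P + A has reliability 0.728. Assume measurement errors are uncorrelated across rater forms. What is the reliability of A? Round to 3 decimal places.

Var(P+A) = 2 + 2·0.16 = 2.320.
True-score variance = ρ_P + ρ_A + 2·0.16, so 0.728 = (0.78 + ρ_A + 0.32) / 2.320.
ρ_A = 0.728·2.320 − 0.78 − 0.32 = 0.589.

0.589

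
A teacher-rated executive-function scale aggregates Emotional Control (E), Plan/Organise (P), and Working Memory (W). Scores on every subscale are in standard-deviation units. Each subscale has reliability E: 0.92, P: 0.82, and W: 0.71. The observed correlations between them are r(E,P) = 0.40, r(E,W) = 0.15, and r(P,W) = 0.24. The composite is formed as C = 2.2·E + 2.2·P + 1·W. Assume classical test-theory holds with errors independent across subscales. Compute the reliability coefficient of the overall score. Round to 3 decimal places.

Var(C) = 2.2² + 2.2² + 1 + 2·[4.84·0.40 + 2.2·0.15 + 2.2·0.24] = 10.68 + 5.588 = 16.268.
Because errors are independent across components, Cov(Tᵢ,Tⱼ) = Cov(Xᵢ,Xⱼ); the off-diagonal part of the true-score variance is the same as above.
True-score variance = [2.2²·0.92 + 2.2²·0.82 + 0.71] + 5.588 = 9.1316 + 5.588 = 14.7196.
Reliability = 14.7196 / 16.268 = 0.905.

0.905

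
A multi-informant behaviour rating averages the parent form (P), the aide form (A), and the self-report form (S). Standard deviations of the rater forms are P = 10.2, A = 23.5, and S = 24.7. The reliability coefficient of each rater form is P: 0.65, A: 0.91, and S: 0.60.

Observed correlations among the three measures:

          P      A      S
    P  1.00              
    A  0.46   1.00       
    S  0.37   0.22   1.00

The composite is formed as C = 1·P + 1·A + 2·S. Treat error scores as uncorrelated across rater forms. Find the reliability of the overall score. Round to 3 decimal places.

Var(C) = 10.2² + 23.5² + 2²·24.7² + 2·[10.2·23.5·0.46 + 2·10.2·24.7·0.37 + 2·23.5·24.7·0.22] = 3096.65 + 1104.19 = 4200.84.
Because errors are independent across components, Cov(Tᵢ,Tⱼ) = Cov(Xᵢ,Xⱼ); the off-diagonal part of the true-score variance is the same as above.
True-score variance = [10.2²·0.65 + 23.5²·0.91 + 2²·24.7²·0.60] + 1104.19 = 2034.39 + 1104.19 = 3138.58.
Reliability = 3138.58 / 4200.84 = 0.747.

0.747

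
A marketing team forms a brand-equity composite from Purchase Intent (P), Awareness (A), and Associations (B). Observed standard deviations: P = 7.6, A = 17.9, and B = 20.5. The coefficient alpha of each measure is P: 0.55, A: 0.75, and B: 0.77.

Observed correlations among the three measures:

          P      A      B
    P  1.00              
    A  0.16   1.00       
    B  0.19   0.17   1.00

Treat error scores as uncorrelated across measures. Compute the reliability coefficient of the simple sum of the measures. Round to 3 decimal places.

Var(P+A+B) = 7.6² + 17.9² + 20.5² + 2·[7.6·17.9·0.16 + 7.6·20.5·0.19 + 17.9·20.5·0.17] = 798.42 + 227.5 = 1025.92.
Because errors are independent across components, Cov(Tᵢ,Tⱼ) = Cov(Xᵢ,Xⱼ); the off-diagonal part of the true-score variance is the same as above.
True-score variance = [7.6²·0.55 + 17.9²·0.75 + 20.5²·0.77] + 227.5 = 595.668 + 227.5 = 823.168.
Reliability = 823.168 / 1025.92 = 0.802.

0.802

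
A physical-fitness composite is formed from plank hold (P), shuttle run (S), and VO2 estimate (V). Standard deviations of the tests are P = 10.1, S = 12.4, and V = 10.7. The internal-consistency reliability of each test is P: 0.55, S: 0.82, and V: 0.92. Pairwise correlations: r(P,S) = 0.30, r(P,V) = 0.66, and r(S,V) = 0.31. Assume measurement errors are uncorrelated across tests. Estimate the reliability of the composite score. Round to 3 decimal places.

Var(P+S+V) = 10.1² + 12.4² + 10.7² + 2·[10.1·12.4·0.30 + 10.1·10.7·0.66 + 12.4·10.7·0.31] = 370.26 + 300.058 = 670.318.
Because errors are independent across components, Cov(Tᵢ,Tⱼ) = Cov(Xᵢ,Xⱼ); the off-diagonal part of the true-score variance is the same as above.
True-score variance = [10.1²·0.55 + 12.4²·0.82 + 10.7²·0.92] + 300.058 = 287.519 + 300.058 = 587.577.
Reliability = 587.577 / 670.318 = 0.877.

0.877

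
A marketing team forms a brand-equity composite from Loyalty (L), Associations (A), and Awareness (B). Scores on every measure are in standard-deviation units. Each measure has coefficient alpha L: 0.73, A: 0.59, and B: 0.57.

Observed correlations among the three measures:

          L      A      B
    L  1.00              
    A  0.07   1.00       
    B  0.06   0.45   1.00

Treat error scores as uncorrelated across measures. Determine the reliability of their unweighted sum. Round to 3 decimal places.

Var(L+A+B) = 3 + 2·[0.07 + 0.06 + 0.45] = 3 + 1.16 = 4.16.
Under uncorrelated errors the observed covariances equal the true-score covariances, so only the own-variance terms attenuate.
True-score variance = [0.73 + 0.59 + 0.57] + 1.16 = 1.89 + 1.16 = 3.05.
Reliability = 3.05 / 4.16 = 0.733.

0.733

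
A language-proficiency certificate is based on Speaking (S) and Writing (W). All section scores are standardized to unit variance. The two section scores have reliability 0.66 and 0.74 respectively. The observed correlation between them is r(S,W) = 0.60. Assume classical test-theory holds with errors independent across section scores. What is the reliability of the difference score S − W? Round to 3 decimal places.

Var(S−W) = 1 + 1 − 2·0.60 = 2 − 1.2 = 0.8.
Because errors are independent across components, Cov(Tᵢ,Tⱼ) = Cov(Xᵢ,Xⱼ); the off-diagonal part of the true-score variance is the same as above.
True-score variance = [0.66 + 0.74] − 1.2 = 1.4 − 1.2 = 0.2.
Reliability = 0.2 / 0.8 = 0.250.

0.250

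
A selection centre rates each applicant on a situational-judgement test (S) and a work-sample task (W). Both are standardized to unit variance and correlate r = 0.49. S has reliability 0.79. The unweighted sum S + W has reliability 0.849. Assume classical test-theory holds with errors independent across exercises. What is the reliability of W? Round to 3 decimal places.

Var(S+W) = 2 + 2·0.49 = 2.980.
True-score variance = ρ_S + ρ_W + 2·0.49, so 0.849 = (0.79 + ρ_W + 0.98) / 2.980.
ρ_W = 0.849·2.980 − 0.79 − 0.98 = 0.760.

0.760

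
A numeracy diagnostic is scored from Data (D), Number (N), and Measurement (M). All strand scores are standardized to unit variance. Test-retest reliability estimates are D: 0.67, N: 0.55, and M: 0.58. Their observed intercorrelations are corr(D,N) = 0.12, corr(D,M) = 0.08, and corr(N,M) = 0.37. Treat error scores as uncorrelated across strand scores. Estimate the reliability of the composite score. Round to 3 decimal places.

0.710

Var(D+N+M) = 3 + 2·[0.12 + 0.08 + 0.37] = 3 + 1.14 = 4.14.
With uncorrelated errors the cross-covariances are all true-score covariance, so they carry over unchanged; only the diagonal terms shrink to ρᵢσᵢ².
True-score variance = [0.67 + 0.55 + 0.58] + 1.14 = 1.8 + 1.14 = 2.94.
Reliability = 2.94 / 4.14 = 0.710.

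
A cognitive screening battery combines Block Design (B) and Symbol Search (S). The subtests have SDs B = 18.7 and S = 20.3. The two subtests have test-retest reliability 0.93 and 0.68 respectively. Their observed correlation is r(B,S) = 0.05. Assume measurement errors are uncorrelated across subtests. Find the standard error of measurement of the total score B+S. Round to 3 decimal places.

Var(total) = 761.78 + 37.961 = 799.741.
True-score variance = 605.433 + 37.961 = 643.394, so reliability = 0.8045.
Error variance = 799.741 − 643.394 = 156.347; SEM = √156.347 = 12.504.

12.504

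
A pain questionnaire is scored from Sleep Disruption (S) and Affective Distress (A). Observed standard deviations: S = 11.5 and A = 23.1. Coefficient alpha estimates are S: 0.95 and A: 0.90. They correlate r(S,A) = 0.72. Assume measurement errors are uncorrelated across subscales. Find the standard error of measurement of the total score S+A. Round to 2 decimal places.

Var(total) = 665.86 + 382.536 = 1048.4.
True-score variance = 605.887 + 382.536 = 988.423, so reliability = 0.9428.
Error variance = 1048.4 − 988.423 = 59.9735; SEM = √59.9735 = 7.74.

7.74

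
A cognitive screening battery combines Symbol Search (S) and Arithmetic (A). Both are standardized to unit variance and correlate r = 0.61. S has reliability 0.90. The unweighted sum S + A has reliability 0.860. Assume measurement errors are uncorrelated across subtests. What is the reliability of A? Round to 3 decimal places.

0.649

Var(S+A) = 2 + 2·0.61 = 3.220.
True-score variance = ρ_S + ρ_A + 2·0.61, so 0.860 = (0.90 + ρ_A + 1.22) / 3.220.
ρ_A = 0.860·3.220 − 0.90 − 1.22 = 0.649.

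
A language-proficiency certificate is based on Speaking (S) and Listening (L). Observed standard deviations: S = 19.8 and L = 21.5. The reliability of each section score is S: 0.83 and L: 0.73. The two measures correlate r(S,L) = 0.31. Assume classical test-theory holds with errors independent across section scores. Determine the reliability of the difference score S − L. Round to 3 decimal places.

Var(S−L) = 19.8² + 21.5² − 2·19.8·21.5·0.31 = 854.29 − 263.934 = 590.356.
With uncorrelated errors the cross-covariances are all true-score covariance, so they carry over unchanged; only the diagonal terms shrink to ρᵢσᵢ².
True-score variance = [19.8²·0.83 + 21.5²·0.73] − 263.934 = 662.836 − 263.934 = 398.902.
Reliability = 398.902 / 590.356 = 0.676.

0.676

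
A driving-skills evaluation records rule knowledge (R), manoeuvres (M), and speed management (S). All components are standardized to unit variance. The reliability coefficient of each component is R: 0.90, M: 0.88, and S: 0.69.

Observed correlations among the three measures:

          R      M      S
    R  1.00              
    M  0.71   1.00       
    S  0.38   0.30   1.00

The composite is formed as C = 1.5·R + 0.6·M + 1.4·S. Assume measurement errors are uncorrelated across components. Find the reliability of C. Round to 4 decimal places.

0.8898

Var(C) = 1.5² + 0.6² + 1.4² + 2·[0.9·0.71 + 2.1·0.38 + 0.84·0.30] = 4.57 + 3.378 = 7.948.
Under uncorrelated errors the observed covariances equal the true-score covariances, so only the own-variance terms attenuate.
True-score variance = [1.5²·0.90 + 0.6²·0.88 + 1.4²·0.69] + 3.378 = 3.6942 + 3.378 = 7.0722.
Reliability = 7.0722 / 7.948 = 0.8898.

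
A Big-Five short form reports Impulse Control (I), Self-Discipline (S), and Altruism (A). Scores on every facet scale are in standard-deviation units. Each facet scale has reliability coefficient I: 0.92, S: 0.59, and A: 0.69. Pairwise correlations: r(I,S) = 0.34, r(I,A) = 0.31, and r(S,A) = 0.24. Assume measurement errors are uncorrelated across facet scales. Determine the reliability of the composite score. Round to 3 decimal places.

Var(I+S+A) = 3 + 2·[0.34 + 0.31 + 0.24] = 3 + 1.78 = 4.78.
Under uncorrelated errors the observed covariances equal the true-score covariances, so only the own-variance terms attenuate.
True-score variance = [0.92 + 0.59 + 0.69] + 1.78 = 2.2 + 1.78 = 3.98.
Reliability = 3.98 / 4.78 = 0.833.

0.833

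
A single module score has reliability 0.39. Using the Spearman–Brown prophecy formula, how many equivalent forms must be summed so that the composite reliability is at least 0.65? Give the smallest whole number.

3

k ≥ ρ*(1−ρ₁)/(ρ₁(1−ρ*)) = 0.65·0.61 / (0.39·0.35) = 2.905.
Smallest integer k = 3.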